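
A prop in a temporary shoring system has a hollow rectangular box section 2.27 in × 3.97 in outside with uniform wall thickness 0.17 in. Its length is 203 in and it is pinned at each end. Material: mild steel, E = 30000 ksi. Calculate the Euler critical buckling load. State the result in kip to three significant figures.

P_cr ≈ 12.2 kip

Inner dimensions: h_i = 3.97 − 2×0.17 = 3.630 in, b_i = 2.27 − 2×0.17 = 1.930 in
Weak-axis I_min = (h_o·b_o³ − h_i·b_i³)/12 with b_o = 2.27, b_i = 1.930 in (shorter outer/inner sides).
I_min = (3.97×2.27³ − 3.630×1.930³)/12 = 1.695 in⁴
Effective length L_e = K·L = 1 × 203 = 203.0 in
P_cr = π²EI / L_e² = π² × 30000×10³ × 1.695 / 203.0² = 1.218×10^4 lb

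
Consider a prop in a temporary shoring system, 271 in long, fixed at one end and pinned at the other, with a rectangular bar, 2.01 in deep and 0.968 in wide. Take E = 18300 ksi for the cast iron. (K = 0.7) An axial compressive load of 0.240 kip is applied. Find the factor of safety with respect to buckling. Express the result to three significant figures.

Buckling occurs about the weak axis: I_min = h·b³/12 with b = 0.968 in (the shorter side).
I_min = 2.01×0.968³/12 = 0.1519 in⁴
Effective length L_e = K·L = 0.7 × 271 = 189.7 in
P_cr = π²EI / L_e² = π² × 18300×10³ × 0.1519 / 189.7² = 762.5 lb
Factor of safety n = P_cr / P = 0.76253 / 0.240 = 3.18

n ≈ 3.18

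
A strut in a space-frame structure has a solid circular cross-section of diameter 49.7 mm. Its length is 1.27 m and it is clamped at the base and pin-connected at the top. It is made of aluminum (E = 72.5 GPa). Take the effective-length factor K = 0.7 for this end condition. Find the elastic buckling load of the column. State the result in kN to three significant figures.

I = πd⁴/64 = π×49.7⁴/64 = 2.995×10^5 mm⁴
I = 2.995×10^5 mm⁴ = 2.995×10^-7 m⁴
Effective length L_e = K·L = 0.7 × 1.27 = 0.8890 m
P_cr = π²EI / L_e² = π² × 72.5×10⁹ × 2.995×10^-7 / 0.8890² = 2.712×10^5 N

P_cr ≈ 271 kN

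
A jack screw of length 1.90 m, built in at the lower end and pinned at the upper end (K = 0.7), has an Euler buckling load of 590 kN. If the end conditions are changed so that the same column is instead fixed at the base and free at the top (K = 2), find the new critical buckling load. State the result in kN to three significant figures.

P_cr ∝ 1/K², so P_cr,new = P_cr,old × (K_old/K_new)² = 590 × (0.7/2)²
= 590 × 0.1225 = 72.3 kN

P_cr ≈ 72.3 kN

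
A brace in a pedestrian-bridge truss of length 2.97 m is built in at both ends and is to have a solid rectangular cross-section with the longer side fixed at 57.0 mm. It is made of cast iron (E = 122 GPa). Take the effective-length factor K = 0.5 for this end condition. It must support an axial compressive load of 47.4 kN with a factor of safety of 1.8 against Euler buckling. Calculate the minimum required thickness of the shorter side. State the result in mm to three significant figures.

Required P_cr = n·P = 1.8 × 47.4 = 85.32 kN
L_e = K·L = 0.5 × 2.97 = 1.485 m
Required I = P_cr·L_e²/(π²E) = 8.532×10^4 × 1.485² / (π² × 1.22×10^11) = 1.563×10^-7 m⁴
I_req = 1.563×10^5 mm⁴
Rectangle, weak axis: I_min = h·b³/12 with h = 57.0 mm fixed  ⇒  b = (12I/h)^(1/3) = 32.0 mm

b ≈ 32.0 mm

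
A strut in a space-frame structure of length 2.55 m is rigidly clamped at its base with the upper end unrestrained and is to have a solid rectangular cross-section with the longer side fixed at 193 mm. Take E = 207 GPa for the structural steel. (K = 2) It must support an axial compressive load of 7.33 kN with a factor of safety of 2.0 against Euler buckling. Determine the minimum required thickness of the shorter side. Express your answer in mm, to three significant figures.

Required P_cr = n·P = 2.0 × 7.33 = 14.66 kN
L_e = K·L = 2 × 2.55 = 5.100 m
Required I = P_cr·L_e²/(π²E) = 1.466×10^4 × 5.100² / (π² × 2.07×10^11) = 1.866×10^-7 m⁴
I_req = 1.866×10^5 mm⁴
Rectangle, weak axis: I_min = h·b³/12 with h = 193 mm fixed  ⇒  b = (12I/h)^(1/3) = 22.6 mm

b ≈ 22.6 mm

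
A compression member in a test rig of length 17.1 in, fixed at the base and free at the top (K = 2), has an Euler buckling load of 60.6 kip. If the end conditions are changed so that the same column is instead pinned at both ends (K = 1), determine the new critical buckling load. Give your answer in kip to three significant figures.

P_cr ∝ 1/K², so P_cr,new = P_cr,old × (K_old/K_new)² = 60.6 × (2/1)²
= 60.6 × 4.000 = 242 kip

P_cr ≈ 242 kip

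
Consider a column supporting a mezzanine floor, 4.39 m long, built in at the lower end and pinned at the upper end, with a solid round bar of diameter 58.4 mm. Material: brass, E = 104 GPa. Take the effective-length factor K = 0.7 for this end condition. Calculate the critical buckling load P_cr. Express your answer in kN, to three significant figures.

I = πd⁴/64 = π×58.4⁴/64 = 5.710×10^5 mm⁴
I = 5.710×10^5 mm⁴ = 5.710×10^-7 m⁴
Effective length L_e = K·L = 0.7 × 4.39 = 3.073 m
P_cr = π²EI / L_e² = π² × 104×10⁹ × 5.710×10^-7 / 3.073² = 6.206×10^4 N

P_cr ≈ 62.1 kN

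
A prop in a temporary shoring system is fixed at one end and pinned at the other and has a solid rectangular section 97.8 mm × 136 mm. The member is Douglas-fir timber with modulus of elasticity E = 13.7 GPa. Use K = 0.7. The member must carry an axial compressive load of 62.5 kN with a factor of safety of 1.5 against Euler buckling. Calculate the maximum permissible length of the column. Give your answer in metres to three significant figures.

Buckling occurs about the weak axis: I_min = h·b³/12 with b = 97.8 mm (the shorter side).
I_min = 136×97.8³/12 = 1.060×10^7 mm⁴
I = 1.060×10^-5 m⁴
Required critical load P_cr = n·P = 1.5 × 62.5 = 93.75 kN = 9.375×10^4 N
From P_cr = π²EI/(K·L)²:  L = (1/K)·√(π²EI/P_cr) = (1/0.7)·√(π²×1.37×10^10×1.060×10^-5/9.375×10^4)
L = 5.59 m

L_max ≈ 5.59 m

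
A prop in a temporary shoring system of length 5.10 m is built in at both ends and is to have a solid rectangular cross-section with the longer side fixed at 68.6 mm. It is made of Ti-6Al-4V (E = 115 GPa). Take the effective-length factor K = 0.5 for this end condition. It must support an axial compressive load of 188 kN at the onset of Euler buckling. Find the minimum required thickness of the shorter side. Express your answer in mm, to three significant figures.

b ≈ 57.3 mm

L_e = K·L = 0.5 × 5.10 = 2.550 m
Required I = P_cr·L_e²/(π²E) = 1.880×10^5 × 2.550² / (π² × 1.15×10^11) = 1.077×10^-6 m⁴
I_req = 1.077×10^6 mm⁴
Rectangle, weak axis: I_min = h·b³/12 with h = 68.6 mm fixed  ⇒  b = (12I/h)^(1/3) = 57.3 mm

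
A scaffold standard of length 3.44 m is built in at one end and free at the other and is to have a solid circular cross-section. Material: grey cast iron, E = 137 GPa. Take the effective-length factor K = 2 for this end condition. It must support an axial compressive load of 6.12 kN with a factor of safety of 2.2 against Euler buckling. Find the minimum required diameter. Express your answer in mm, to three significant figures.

Required P_cr = n·P = 2.2 × 6.12 = 13.46 kN
L_e = K·L = 2 × 3.44 = 6.880 m
Required I = P_cr·L_e²/(π²E) = 1.346×10^4 × 6.880² / (π² × 1.37×10^11) = 4.713×10^-7 m⁴
I_req = 4.713×10^5 mm⁴
Solid circle: I = πd⁴/64  ⇒  d = (64I/π)^(1/4) = (64×4.713×10^5/π)^(1/4) = 55.7 mm

d ≈ 55.7 mm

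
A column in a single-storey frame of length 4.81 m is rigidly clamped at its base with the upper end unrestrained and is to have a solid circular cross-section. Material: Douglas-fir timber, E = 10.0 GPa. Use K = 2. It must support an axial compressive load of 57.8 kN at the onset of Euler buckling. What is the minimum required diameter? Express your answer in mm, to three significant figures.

d ≈ 182 mm

L_e = K·L = 2 × 4.81 = 9.620 m
Required I = P_cr·L_e²/(π²E) = 5.780×10^4 × 9.620² / (π² × 1.00×10^10) = 5.420×10^-5 m⁴
I_req = 5.420×10^7 mm⁴
Solid circle: I = πd⁴/64  ⇒  d = (64I/π)^(1/4) = (64×5.420×10^7/π)^(1/4) = 182 mm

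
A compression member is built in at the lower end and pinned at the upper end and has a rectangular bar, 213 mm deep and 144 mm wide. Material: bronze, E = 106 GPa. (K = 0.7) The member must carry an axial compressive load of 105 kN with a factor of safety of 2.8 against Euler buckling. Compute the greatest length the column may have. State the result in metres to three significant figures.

Buckling occurs about the weak axis: I_min = h·b³/12 with b = 144 mm (the shorter side).
I_min = 213×144³/12 = 5.300×10^7 mm⁴
I = 5.300×10^-5 m⁴
Required critical load P_cr = n·P = 2.8 × 105 = 294.0 kN = 2.940×10^5 N
From P_cr = π²EI/(K·L)²:  L = (1/K)·√(π²EI/P_cr) = (1/0.7)·√(π²×1.06×10^11×5.300×10^-5/2.940×10^5)
L = 19.6 m

L_max ≈ 19.6 m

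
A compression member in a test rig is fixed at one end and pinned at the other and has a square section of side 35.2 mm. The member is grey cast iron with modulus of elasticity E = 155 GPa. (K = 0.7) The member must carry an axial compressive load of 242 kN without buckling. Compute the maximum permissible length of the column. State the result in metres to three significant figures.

L_max ≈ 1.28 m

I = a⁴/12 = 35.2⁴/12 = 1.279×10^5 mm⁴
I = 1.279×10^-7 m⁴
At the buckling limit P_cr = P = 2.420×10^5 N
From P_cr = π²EI/(K·L)²:  L = (1/K)·√(π²EI/P_cr) = (1/0.7)·√(π²×1.55×10^11×1.279×10^-7/2.420×10^5)
L = 1.28 m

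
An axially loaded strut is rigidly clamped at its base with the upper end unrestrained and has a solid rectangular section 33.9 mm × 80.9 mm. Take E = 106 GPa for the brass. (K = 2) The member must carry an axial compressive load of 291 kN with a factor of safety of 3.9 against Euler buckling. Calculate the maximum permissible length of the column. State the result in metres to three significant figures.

L_max ≈ 0.246 m

Buckling occurs about the weak axis: I_min = h·b³/12 with b = 33.9 mm (the shorter side).
I_min = 80.9×33.9³/12 = 2.626×10^5 mm⁴
I = 2.626×10^-7 m⁴
Required critical load P_cr = n·P = 3.9 × 291 = 1135 kN = 1.135×10^6 N
From P_cr = π²EI/(K·L)²:  L = (1/K)·√(π²EI/P_cr) = (1/2)·√(π²×1.06×10^11×2.626×10^-7/1.135×10^6)
L = 0.246 m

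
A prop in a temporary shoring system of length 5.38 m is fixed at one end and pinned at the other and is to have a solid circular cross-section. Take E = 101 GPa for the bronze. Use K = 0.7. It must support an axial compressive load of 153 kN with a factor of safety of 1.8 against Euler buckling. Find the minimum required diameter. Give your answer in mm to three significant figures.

Required P_cr = n·P = 1.8 × 153 = 275.4 kN
L_e = K·L = 0.7 × 5.38 = 3.766 m
Required I = P_cr·L_e²/(π²E) = 2.754×10^5 × 3.766² / (π² × 1.01×10^11) = 3.918×10^-6 m⁴
I_req = 3.918×10^6 mm⁴
Solid circle: I = πd⁴/64  ⇒  d = (64I/π)^(1/4) = (64×3.918×10^6/π)^(1/4) = 94.5 mm

d ≈ 94.5 mm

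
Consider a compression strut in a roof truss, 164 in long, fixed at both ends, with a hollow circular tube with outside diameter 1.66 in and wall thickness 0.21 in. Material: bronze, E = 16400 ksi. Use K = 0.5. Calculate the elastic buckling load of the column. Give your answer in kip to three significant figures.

Inner diameter d_i = 1.66 − 2×0.21 = 1.240 in
I = π(d_o⁴ − d_i⁴)/64 = π(1.66⁴ − 1.240⁴)/64 = 0.2567 in⁴
Effective length L_e = K·L = 0.5 × 164 = 82.00 in
P_cr = π²EI / L_e² = π² × 16400×10³ × 0.2567 / 82.00² = 6.179×10^3 lb

P_cr ≈ 6.18 kip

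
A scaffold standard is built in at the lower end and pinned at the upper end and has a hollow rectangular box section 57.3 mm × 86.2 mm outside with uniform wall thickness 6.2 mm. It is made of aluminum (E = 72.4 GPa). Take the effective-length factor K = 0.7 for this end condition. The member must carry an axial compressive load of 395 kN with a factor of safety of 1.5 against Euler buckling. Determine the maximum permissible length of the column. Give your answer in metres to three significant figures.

L_max ≈ 1.40 m

Inner dimensions: h_i = 86.2 − 2×6.2 = 73.80 mm, b_i = 57.3 − 2×6.2 = 44.90 mm
Weak-axis I_min = (h_o·b_o³ − h_i·b_i³)/12 with b_o = 57.3, b_i = 44.90 mm (shorter outer/inner sides).
I_min = (86.2×57.3³ − 73.80×44.90³)/12 = 7.947×10^5 mm⁴
I = 7.947×10^-7 m⁴
Required critical load P_cr = n·P = 1.5 × 395 = 592.5 kN = 5.925×10^5 N
From P_cr = π²EI/(K·L)²:  L = (1/K)·√(π²EI/P_cr) = (1/0.7)·√(π²×7.24×10^10×7.947×10^-7/5.925×10^5)
L = 1.40 m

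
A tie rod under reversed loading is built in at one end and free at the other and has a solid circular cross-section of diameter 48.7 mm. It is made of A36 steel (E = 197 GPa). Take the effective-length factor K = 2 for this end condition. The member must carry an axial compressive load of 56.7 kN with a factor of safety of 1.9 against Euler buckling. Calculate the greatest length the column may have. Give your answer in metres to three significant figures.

L_max ≈ 1.12 m

I = πd⁴/64 = π×48.7⁴/64 = 2.761×10^5 mm⁴
I = 2.761×10^-7 m⁴
Required critical load P_cr = n·P = 1.9 × 56.7 = 107.7 kN = 1.077×10^5 N
From P_cr = π²EI/(K·L)²:  L = (1/K)·√(π²EI/P_cr) = (1/2)·√(π²×1.97×10^11×2.761×10^-7/1.077×10^5)
L = 1.12 m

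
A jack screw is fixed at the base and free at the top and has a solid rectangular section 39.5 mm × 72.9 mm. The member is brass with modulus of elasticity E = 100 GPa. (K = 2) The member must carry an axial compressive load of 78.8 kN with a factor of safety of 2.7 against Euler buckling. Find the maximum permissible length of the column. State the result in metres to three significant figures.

Buckling occurs about the weak axis: I_min = h·b³/12 with b = 39.5 mm (the shorter side).
I_min = 72.9×39.5³/12 = 3.744×10^5 mm⁴
I = 3.744×10^-7 m⁴
Required critical load P_cr = n·P = 2.7 × 78.8 = 212.8 kN = 2.128×10^5 N
From P_cr = π²EI/(K·L)²:  L = (1/K)·√(π²EI/P_cr) = (1/2)·√(π²×1.00×10^11×3.744×10^-7/2.128×10^5)
L = 0.659 m

L_max ≈ 0.659 m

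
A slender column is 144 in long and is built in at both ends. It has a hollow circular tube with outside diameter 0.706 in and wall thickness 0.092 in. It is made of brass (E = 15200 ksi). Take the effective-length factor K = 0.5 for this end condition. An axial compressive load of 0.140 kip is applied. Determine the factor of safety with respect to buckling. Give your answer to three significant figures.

n ≈ 1.77

Inner diameter d_i = 0.706 − 2×0.092 = 0.5220 in
I = π(d_o⁴ − d_i⁴)/64 = π(0.706⁴ − 0.5220⁴)/64 = 8.551×10^-3 in⁴
Effective length L_e = K·L = 0.5 × 144 = 72.00 in
P_cr = π²EI / L_e² = π² × 15200×10³ × 8.551×10^-3 / 72.00² = 247.4 lb
Factor of safety n = P_cr / P = 0.24744 / 0.140 = 1.77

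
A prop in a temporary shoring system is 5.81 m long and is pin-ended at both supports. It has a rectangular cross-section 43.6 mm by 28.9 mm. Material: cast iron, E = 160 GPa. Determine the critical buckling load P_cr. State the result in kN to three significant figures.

P_cr ≈ 4.10 kN

Buckling occurs about the weak axis: I_min = h·b³/12 with b = 28.9 mm (the shorter side).
I_min = 43.6×28.9³/12 = 8.770×10^4 mm⁴
I = 8.770×10^4 mm⁴ = 8.770×10^-8 m⁴
Effective length L_e = K·L = 1 × 5.81 = 5.810 m
P_cr = π²EI / L_e² = π² × 160×10⁹ × 8.770×10^-8 / 5.810² = 4.103×10^3 N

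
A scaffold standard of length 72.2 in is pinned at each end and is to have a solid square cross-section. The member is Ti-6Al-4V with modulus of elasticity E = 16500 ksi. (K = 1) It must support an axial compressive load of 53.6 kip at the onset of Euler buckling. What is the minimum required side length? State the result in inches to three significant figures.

L_e = K·L = 1 × 72.2 = 72.20 in
Required I = P_cr·L_e²/(π²E) = 5.360×10^4 × 72.20² / (π² × 1.65×10^7) = 1.716 in⁴
Solid square: I = a⁴/12  ⇒  a = (12I)^(1/4) = (12×1.716)^(1/4) = 2.13 in

a ≈ 2.13 in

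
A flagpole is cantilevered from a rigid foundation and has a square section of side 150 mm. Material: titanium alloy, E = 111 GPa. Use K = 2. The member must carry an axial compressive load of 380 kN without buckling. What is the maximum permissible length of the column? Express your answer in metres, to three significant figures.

I = a⁴/12 = 150⁴/12 = 4.219×10^7 mm⁴
I = 4.219×10^-5 m⁴
At the buckling limit P_cr = P = 3.800×10^5 N
From P_cr = π²EI/(K·L)²:  L = (1/K)·√(π²EI/P_cr) = (1/2)·√(π²×1.11×10^11×4.219×10^-5/3.800×10^5)
L = 5.51 m

L_max ≈ 5.51 m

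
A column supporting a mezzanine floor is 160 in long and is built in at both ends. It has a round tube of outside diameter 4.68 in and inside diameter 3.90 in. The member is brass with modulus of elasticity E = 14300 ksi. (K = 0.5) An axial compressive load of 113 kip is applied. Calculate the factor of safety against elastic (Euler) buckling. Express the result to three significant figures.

d_o = 4.68 in, d_i = 3.90 in
I = π(d_o⁴ − d_i⁴)/64 = π(4.68⁴ − 3.900⁴)/64 = 12.19 in⁴
Effective length L_e = K·L = 0.5 × 160 = 80.00 in
P_cr = π²EI / L_e² = π² × 14300×10³ × 12.19 / 80.00² = 2.689×10^5 lb
Factor of safety n = P_cr / P = 268.86 / 113 = 2.38

n ≈ 2.38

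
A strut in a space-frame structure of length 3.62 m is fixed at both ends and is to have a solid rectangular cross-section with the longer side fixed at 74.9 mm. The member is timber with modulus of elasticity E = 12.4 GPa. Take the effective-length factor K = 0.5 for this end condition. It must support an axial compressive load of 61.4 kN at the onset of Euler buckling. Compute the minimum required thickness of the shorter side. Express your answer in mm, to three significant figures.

b ≈ 64.1 mm

L_e = K·L = 0.5 × 3.62 = 1.810 m
Required I = P_cr·L_e²/(π²E) = 6.140×10^4 × 1.810² / (π² × 1.24×10^10) = 1.644×10^-6 m⁴
I_req = 1.644×10^6 mm⁴
Rectangle, weak axis: I_min = h·b³/12 with h = 74.9 mm fixed  ⇒  b = (12I/h)^(1/3) = 64.1 mm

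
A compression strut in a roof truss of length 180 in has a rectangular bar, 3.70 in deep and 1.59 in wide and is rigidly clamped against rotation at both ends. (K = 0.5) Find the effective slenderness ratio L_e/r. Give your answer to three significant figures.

λ ≈ 196

Buckling occurs about the weak axis: I_min = h·b³/12 with b = 1.59 in (the shorter side).
I_min = 3.70×1.59³/12 = 1.239 in⁴
A = 5.883 in²;  r_min = √(I/A) = √(1.239/5.883) = 0.4590 in
L_e = K·L = 0.5 × 180 = 90.00 in
λ = L_e / r_min = 90.000 / 0.4590 = 196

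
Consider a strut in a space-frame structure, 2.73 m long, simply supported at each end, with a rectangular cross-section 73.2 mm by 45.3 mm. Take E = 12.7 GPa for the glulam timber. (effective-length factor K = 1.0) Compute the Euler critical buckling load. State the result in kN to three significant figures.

Buckling occurs about the weak axis: I_min = h·b³/12 with b = 45.3 mm (the shorter side).
I_min = 73.2×45.3³/12 = 5.671×10^5 mm⁴
I = 5.671×10^5 mm⁴ = 5.671×10^-7 m⁴
Effective length L_e = K·L = 1 × 2.73 = 2.730 m
P_cr = π²EI / L_e² = π² × 12.7×10⁹ × 5.671×10^-7 / 2.730² = 9.537×10^3 N

P_cr ≈ 9.54 kN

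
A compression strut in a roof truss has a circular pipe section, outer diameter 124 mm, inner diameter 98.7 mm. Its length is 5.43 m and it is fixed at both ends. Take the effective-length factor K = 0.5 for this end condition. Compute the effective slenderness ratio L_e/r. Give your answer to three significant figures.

d_o = 124 mm, d_i = 98.7 mm
I = π(d_o⁴ − d_i⁴)/64 = π(124⁴ − 98.70⁴)/64 = 6.947×10^6 mm⁴
A = 4.425×10^3 mm²;  r_min = √(I/A) = √(6.947×10^6/4.425×10^3) = 39.62 mm
L_e = K·L = 0.5 × 5.43 m = 2.715 m = 2715.0 mm
λ = L_e / r_min = 2715.0 / 39.62 = 68.5

λ ≈ 68.5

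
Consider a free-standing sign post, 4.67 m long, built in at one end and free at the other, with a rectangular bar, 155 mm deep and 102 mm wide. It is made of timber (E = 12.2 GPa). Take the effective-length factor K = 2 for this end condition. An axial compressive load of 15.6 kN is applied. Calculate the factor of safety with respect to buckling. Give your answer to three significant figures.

n ≈ 1.21

Buckling occurs about the weak axis: I_min = h·b³/12 with b = 102 mm (the shorter side).
I_min = 155×102³/12 = 1.371×10^7 mm⁴
I = 1.371×10^7 mm⁴ = 1.371×10^-5 m⁴
Effective length L_e = K·L = 2 × 4.67 = 9.340 m
P_cr = π²EI / L_e² = π² × 12.2×10⁹ × 1.371×10^-5 / 9.340² = 1.892×10^4 N
Factor of safety n = P_cr / P = 18.920 / 15.6 = 1.21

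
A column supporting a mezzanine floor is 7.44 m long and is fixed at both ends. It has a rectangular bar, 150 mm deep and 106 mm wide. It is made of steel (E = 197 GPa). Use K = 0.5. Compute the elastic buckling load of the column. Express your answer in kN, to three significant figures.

Buckling occurs about the weak axis: I_min = h·b³/12 with b = 106 mm (the shorter side).
I_min = 150×106³/12 = 1.489×10^7 mm⁴
I = 1.489×10^7 mm⁴ = 1.489×10^-5 m⁴
Effective length L_e = K·L = 0.5 × 7.44 = 3.720 m
P_cr = π²EI / L_e² = π² × 197×10⁹ × 1.489×10^-5 / 3.720² = 2.092×10^6 N

P_cr ≈ 2090 kN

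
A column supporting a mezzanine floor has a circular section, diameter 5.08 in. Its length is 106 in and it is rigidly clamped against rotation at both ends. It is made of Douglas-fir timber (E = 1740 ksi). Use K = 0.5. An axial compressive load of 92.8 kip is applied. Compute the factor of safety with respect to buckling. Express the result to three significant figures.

n ≈ 2.15

I = πd⁴/64 = π×5.08⁴/64 = 32.69 in⁴
Effective length L_e = K·L = 0.5 × 106 = 53.00 in
P_cr = π²EI / L_e² = π² × 1740×10³ × 32.69 / 53.00² = 1.999×10^5 lb
Factor of safety n = P_cr / P = 199.86 / 92.8 = 2.15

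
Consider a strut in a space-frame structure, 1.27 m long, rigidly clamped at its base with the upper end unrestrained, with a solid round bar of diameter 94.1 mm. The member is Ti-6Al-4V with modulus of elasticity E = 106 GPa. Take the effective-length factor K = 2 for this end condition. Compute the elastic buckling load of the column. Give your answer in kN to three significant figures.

I = πd⁴/64 = π×94.1⁴/64 = 3.849×10^6 mm⁴
I = 3.849×10^6 mm⁴ = 3.849×10^-6 m⁴
Effective length L_e = K·L = 2 × 1.27 = 2.540 m
P_cr = π²EI / L_e² = π² × 106×10⁹ × 3.849×10^-6 / 2.540² = 6.241×10^5 N

P_cr ≈ 624 kN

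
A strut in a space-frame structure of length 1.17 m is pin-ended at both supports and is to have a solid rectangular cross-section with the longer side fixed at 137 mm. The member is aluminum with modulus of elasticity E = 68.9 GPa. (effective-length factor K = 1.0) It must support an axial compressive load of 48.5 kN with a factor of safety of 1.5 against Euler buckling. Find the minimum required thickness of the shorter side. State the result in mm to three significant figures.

Required P_cr = n·P = 1.5 × 48.5 = 72.75 kN
L_e = K·L = 1 × 1.17 = 1.170 m
Required I = P_cr·L_e²/(π²E) = 7.275×10^4 × 1.170² / (π² × 6.89×10^10) = 1.464×10^-7 m⁴
I_req = 1.464×10^5 mm⁴
Rectangle, weak axis: I_min = h·b³/12 with h = 137 mm fixed  ⇒  b = (12I/h)^(1/3) = 23.4 mm

b ≈ 23.4 mm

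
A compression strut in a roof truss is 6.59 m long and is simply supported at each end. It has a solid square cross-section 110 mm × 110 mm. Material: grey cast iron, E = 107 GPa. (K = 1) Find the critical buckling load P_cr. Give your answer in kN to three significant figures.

I = a⁴/12 = 110⁴/12 = 1.220×10^7 mm⁴
I = 1.220×10^7 mm⁴ = 1.220×10^-5 m⁴
Effective length L_e = K·L = 1 × 6.59 = 6.590 m
P_cr = π²EI / L_e² = π² × 107×10⁹ × 1.220×10^-5 / 6.590² = 2.967×10^5 N

P_cr ≈ 297 kN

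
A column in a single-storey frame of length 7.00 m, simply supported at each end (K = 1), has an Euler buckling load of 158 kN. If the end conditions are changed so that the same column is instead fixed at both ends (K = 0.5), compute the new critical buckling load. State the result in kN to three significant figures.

P_cr ≈ 632 kN

P_cr ∝ 1/K², so P_cr,new = P_cr,old × (K_old/K_new)² = 158 × (1/0.5)²
= 158 × 4.000 = 632 kN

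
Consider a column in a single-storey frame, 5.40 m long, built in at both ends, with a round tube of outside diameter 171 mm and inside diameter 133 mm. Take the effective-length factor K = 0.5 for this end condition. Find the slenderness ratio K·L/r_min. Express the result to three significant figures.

d_o = 171 mm, d_i = 133 mm
I = π(d_o⁴ − d_i⁴)/64 = π(171⁴ − 133.0⁴)/64 = 2.661×10^7 mm⁴
A = 9.073×10^3 mm²;  r_min = √(I/A) = √(2.661×10^7/9.073×10^3) = 54.16 mm
L_e = K·L = 0.5 × 5.40 m = 2.700 m = 2700.0 mm
λ = L_e / r_min = 2700.0 / 54.16 = 49.9

λ ≈ 49.9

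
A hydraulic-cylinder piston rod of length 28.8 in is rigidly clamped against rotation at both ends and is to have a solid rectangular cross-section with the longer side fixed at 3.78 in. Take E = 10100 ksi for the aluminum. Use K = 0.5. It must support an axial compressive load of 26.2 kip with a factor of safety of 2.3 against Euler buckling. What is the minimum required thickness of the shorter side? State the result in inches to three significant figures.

Required P_cr = n·P = 2.3 × 26.2 = 60.26 kip
L_e = K·L = 0.5 × 28.8 = 14.40 in
Required I = P_cr·L_e²/(π²E) = 6.026×10^4 × 14.40² / (π² × 1.01×10^7) = 0.1254 in⁴
Rectangle, weak axis: I_min = h·b³/12 with h = 3.78 in fixed  ⇒  b = (12I/h)^(1/3) = 0.736 in

b ≈ 0.736 in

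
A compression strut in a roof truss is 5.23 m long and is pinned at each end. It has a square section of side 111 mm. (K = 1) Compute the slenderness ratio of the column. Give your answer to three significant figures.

For a square r = a/√12 = 111/√12 = 32.04 mm
L_e = K·L = 1 × 5.23 m = 5.230 m = 5230.0 mm
λ = L_e / r_min = 5230.0 / 32.04 = 163

λ ≈ 163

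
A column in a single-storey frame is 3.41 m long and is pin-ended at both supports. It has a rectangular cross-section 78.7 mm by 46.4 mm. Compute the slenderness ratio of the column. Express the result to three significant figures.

λ ≈ 255

For a rectangle r_min = b/√12 = 46.4/√12 = 13.39 mm
L_e = K·L = 1 × 3.41 m = 3.410 m = 3410.0 mm
λ = L_e / r_min = 3410.0 / 13.39 = 255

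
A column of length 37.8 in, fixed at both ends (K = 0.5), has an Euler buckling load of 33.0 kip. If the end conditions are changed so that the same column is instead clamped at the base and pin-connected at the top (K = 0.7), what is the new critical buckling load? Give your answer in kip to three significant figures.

P_cr ≈ 16.8 kip

P_cr ∝ 1/K², so P_cr,new = P_cr,old × (K_old/K_new)² = 33.0 × (0.5/0.7)²
= 33.0 × 0.5102 = 16.8 kip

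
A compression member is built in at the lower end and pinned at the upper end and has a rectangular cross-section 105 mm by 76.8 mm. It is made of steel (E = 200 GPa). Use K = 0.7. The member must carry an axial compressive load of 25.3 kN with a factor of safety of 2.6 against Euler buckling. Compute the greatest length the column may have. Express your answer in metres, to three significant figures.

Buckling occurs about the weak axis: I_min = h·b³/12 with b = 76.8 mm (the shorter side).
I_min = 105×76.8³/12 = 3.964×10^6 mm⁴
I = 3.964×10^-6 m⁴
Required critical load P_cr = n·P = 2.6 × 25.3 = 65.78 kN = 6.578×10^4 N
From P_cr = π²EI/(K·L)²:  L = (1/K)·√(π²EI/P_cr) = (1/0.7)·√(π²×2.00×10^11×3.964×10^-6/6.578×10^4)
L = 15.6 m

L_max ≈ 15.6 m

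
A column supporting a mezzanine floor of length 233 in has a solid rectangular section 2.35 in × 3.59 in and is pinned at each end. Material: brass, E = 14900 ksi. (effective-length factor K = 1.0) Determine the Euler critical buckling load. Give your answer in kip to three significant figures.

Buckling occurs about the weak axis: I_min = h·b³/12 with b = 2.35 in (the shorter side).
I_min = 3.59×2.35³/12 = 3.883 in⁴
Effective length L_e = K·L = 1 × 233 = 233.0 in
P_cr = π²EI / L_e² = π² × 14900×10³ × 3.883 / 233.0² = 1.052×10^4 lb

P_cr ≈ 10.5 kip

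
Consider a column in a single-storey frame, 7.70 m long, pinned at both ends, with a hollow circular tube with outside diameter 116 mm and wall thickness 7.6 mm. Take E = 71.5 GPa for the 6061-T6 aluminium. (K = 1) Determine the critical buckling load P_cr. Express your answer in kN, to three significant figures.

Inner diameter d_i = 116 − 2×7.6 = 100.8 mm
I = π(d_o⁴ − d_i⁴)/64 = π(116⁴ − 100.8⁴)/64 = 3.820×10^6 mm⁴
I = 3.820×10^6 mm⁴ = 3.820×10^-6 m⁴
Effective length L_e = K·L = 1 × 7.70 = 7.700 m
P_cr = π²EI / L_e² = π² × 71.5×10⁹ × 3.820×10^-6 / 7.700² = 4.547×10^4 N

P_cr ≈ 45.5 kN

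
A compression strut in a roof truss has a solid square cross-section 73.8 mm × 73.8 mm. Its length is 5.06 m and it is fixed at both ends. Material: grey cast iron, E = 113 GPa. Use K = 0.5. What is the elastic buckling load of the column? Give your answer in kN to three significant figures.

P_cr ≈ 431 kN

I = a⁴/12 = 73.8⁴/12 = 2.472×10^6 mm⁴
I = 2.472×10^6 mm⁴ = 2.472×10^-6 m⁴
Effective length L_e = K·L = 0.5 × 5.06 = 2.530 m
P_cr = π²EI / L_e² = π² × 113×10⁹ × 2.472×10^-6 / 2.530² = 4.307×10^5 N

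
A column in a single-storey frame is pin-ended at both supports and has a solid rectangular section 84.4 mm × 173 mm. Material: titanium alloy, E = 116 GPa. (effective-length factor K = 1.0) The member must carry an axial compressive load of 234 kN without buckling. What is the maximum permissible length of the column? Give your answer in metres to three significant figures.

Buckling occurs about the weak axis: I_min = h·b³/12 with b = 84.4 mm (the shorter side).
I_min = 173×84.4³/12 = 8.667×10^6 mm⁴
I = 8.667×10^-6 m⁴
At the buckling limit P_cr = P = 2.340×10^5 N
From P_cr = π²EI/(K·L)²:  L = (1/K)·√(π²EI/P_cr) = (1/1)·√(π²×1.16×10^11×8.667×10^-6/2.340×10^5)
L = 6.51 m

L_max ≈ 6.51 m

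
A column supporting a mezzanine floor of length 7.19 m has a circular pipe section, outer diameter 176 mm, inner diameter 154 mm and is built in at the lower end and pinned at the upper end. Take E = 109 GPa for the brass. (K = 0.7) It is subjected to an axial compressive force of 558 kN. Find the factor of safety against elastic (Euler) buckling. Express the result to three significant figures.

d_o = 176 mm, d_i = 154 mm
I = π(d_o⁴ − d_i⁴)/64 = π(176⁴ − 154.0⁴)/64 = 1.949×10^7 mm⁴
I = 1.949×10^7 mm⁴ = 1.949×10^-5 m⁴
Effective length L_e = K·L = 0.7 × 7.19 = 5.033 m
P_cr = π²EI / L_e² = π² × 109×10⁹ × 1.949×10^-5 / 5.033² = 8.278×10^5 N
Factor of safety n = P_cr / P = 827.76 / 558 = 1.48

n ≈ 1.48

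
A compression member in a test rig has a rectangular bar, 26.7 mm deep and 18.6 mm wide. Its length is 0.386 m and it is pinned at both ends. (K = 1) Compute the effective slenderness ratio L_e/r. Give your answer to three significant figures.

λ ≈ 71.9

For a rectangle r_min = b/√12 = 18.6/√12 = 5.369 mm
L_e = K·L = 1 × 0.386 m = 0.3860 m = 386.00 mm
λ = L_e / r_min = 386.00 / 5.369 = 71.9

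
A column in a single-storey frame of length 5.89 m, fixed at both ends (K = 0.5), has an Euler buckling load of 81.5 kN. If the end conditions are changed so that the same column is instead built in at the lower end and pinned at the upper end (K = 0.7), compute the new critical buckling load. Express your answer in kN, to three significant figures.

P_cr ∝ 1/K², so P_cr,new = P_cr,old × (K_old/K_new)² = 81.5 × (0.5/0.7)²
= 81.5 × 0.5102 = 41.6 kN

P_cr ≈ 41.6 kN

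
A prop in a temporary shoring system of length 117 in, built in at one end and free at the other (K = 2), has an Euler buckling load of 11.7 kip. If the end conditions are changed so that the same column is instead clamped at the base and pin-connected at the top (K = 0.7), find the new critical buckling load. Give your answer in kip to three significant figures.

P_cr ∝ 1/K², so P_cr,new = P_cr,old × (K_old/K_new)² = 11.7 × (2/0.7)²
= 11.7 × 8.163 = 95.5 kip

P_cr ≈ 95.5 kip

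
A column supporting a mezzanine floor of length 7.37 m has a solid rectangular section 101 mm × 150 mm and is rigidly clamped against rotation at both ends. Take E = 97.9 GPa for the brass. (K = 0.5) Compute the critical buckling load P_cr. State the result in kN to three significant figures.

Buckling occurs about the weak axis: I_min = h·b³/12 with b = 101 mm (the shorter side).
I_min = 150×101³/12 = 1.288×10^7 mm⁴
I = 1.288×10^7 mm⁴ = 1.288×10^-5 m⁴
Effective length L_e = K·L = 0.5 × 7.37 = 3.685 m
P_cr = π²EI / L_e² = π² × 97.9×10⁹ × 1.288×10^-5 / 3.685² = 9.164×10^5 N

P_cr ≈ 916 kN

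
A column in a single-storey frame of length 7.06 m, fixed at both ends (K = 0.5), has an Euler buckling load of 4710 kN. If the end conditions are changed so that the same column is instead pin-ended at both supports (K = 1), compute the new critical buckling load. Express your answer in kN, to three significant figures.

P_cr ≈ 1180 kN

P_cr ∝ 1/K², so P_cr,new = P_cr,old × (K_old/K_new)² = 4710 × (0.5/1)²
= 4710 × 0.2500 = 1180 kN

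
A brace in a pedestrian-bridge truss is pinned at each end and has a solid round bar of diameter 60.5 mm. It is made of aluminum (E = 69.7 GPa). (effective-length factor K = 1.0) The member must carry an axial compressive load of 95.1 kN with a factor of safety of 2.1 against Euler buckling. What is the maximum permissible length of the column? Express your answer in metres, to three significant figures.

I = πd⁴/64 = π×60.5⁴/64 = 6.576×10^5 mm⁴
I = 6.576×10^-7 m⁴
Required critical load P_cr = n·P = 2.1 × 95.1 = 199.7 kN = 1.997×10^5 N
From P_cr = π²EI/(K·L)²:  L = (1/K)·√(π²EI/P_cr) = (1/1)·√(π²×6.97×10^10×6.576×10^-7/1.997×10^5)
L = 1.51 m

L_max ≈ 1.51 m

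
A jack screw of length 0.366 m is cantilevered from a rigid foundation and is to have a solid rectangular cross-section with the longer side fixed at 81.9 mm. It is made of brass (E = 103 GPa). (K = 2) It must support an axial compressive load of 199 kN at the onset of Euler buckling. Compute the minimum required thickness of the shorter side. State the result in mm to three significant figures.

L_e = K·L = 2 × 0.366 = 0.7320 m
Required I = P_cr·L_e²/(π²E) = 1.990×10^5 × 0.7320² / (π² × 1.03×10^11) = 1.049×10^-7 m⁴
I_req = 1.049×10^5 mm⁴
Rectangle, weak axis: I_min = h·b³/12 with h = 81.9 mm fixed  ⇒  b = (12I/h)^(1/3) = 24.9 mm

b ≈ 24.9 mm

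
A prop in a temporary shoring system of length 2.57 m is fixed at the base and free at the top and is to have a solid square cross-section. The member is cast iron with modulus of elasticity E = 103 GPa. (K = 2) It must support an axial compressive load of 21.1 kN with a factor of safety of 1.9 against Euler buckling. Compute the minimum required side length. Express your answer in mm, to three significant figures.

Required P_cr = n·P = 1.9 × 21.1 = 40.09 kN
L_e = K·L = 2 × 2.57 = 5.140 m
Required I = P_cr·L_e²/(π²E) = 4.009×10^4 × 5.140² / (π² × 1.03×10^11) = 1.042×10^-6 m⁴
I_req = 1.042×10^6 mm⁴
Solid square: I = a⁴/12  ⇒  a = (12I)^(1/4) = (12×1.042×10^6)^(1/4) = 59.5 mm

a ≈ 59.5 mm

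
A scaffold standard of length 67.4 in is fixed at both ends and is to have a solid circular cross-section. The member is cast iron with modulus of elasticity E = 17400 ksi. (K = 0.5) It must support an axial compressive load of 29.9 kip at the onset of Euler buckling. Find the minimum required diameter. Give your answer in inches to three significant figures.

L_e = K·L = 0.5 × 67.4 = 33.70 in
Required I = P_cr·L_e²/(π²E) = 2.990×10^4 × 33.70² / (π² × 1.74×10^7) = 0.1977 in⁴
Solid circle: I = πd⁴/64  ⇒  d = (64I/π)^(1/4) = (64×0.1977/π)^(1/4) = 1.42 in

d ≈ 1.42 in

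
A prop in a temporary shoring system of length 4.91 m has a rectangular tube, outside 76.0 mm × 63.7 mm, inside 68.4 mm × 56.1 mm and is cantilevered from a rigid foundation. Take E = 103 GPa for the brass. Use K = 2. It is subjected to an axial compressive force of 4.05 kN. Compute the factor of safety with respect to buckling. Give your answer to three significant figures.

n ≈ 1.64

Weak-axis I_min = (h_o·b_o³ − h_i·b_i³)/12 with b_o = 63.7, b_i = 56.10 mm (shorter outer/inner sides).
I_min = (76.0×63.7³ − 68.40×56.10³)/12 = 6.306×10^5 mm⁴
I = 6.306×10^5 mm⁴ = 6.306×10^-7 m⁴
Effective length L_e = K·L = 2 × 4.91 = 9.820 m
P_cr = π²EI / L_e² = π² × 103×10⁹ × 6.306×10^-7 / 9.820² = 6.648×10^3 N
Factor of safety n = P_cr / P = 6.6479 / 4.05 = 1.64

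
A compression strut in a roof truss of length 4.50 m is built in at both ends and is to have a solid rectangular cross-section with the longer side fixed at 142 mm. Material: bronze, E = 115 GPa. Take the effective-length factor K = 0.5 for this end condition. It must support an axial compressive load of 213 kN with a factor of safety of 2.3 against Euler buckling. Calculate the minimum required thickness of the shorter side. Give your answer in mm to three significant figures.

Required P_cr = n·P = 2.3 × 213 = 489.9 kN
L_e = K·L = 0.5 × 4.50 = 2.250 m
Required I = P_cr·L_e²/(π²E) = 4.899×10^5 × 2.250² / (π² × 1.15×10^11) = 2.185×10^-6 m⁴
I_req = 2.185×10^6 mm⁴
Rectangle, weak axis: I_min = h·b³/12 with h = 142 mm fixed  ⇒  b = (12I/h)^(1/3) = 56.9 mm

b ≈ 56.9 mm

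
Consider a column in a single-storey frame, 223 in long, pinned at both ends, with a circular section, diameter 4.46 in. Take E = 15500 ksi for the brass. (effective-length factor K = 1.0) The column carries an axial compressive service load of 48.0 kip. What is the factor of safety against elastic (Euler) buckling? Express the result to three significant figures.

n ≈ 1.24

I = πd⁴/64 = π×4.46⁴/64 = 19.42 in⁴
Effective length L_e = K·L = 1 × 223 = 223.0 in
P_cr = π²EI / L_e² = π² × 15500×10³ × 19.42 / 223.0² = 5.975×10^4 lb
Factor of safety n = P_cr / P = 59.749 / 48.0 = 1.24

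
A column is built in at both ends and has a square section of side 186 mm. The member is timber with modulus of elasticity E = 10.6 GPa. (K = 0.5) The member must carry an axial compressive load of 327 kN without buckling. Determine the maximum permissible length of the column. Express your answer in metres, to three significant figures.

L_max ≈ 11.3 m

I = a⁴/12 = 186⁴/12 = 9.974×10^7 mm⁴
I = 9.974×10^-5 m⁴
At the buckling limit P_cr = P = 3.270×10^5 N
From P_cr = π²EI/(K·L)²:  L = (1/K)·√(π²EI/P_cr) = (1/0.5)·√(π²×1.06×10^10×9.974×10^-5/3.270×10^5)
L = 11.3 m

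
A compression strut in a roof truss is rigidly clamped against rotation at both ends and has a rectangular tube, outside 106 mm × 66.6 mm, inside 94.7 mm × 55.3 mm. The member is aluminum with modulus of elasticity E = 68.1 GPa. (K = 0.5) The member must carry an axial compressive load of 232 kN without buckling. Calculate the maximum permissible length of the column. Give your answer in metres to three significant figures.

Weak-axis I_min = (h_o·b_o³ − h_i·b_i³)/12 with b_o = 66.6, b_i = 55.30 mm (shorter outer/inner sides).
I_min = (106×66.6³ − 94.70×55.30³)/12 = 1.275×10^6 mm⁴
I = 1.275×10^-6 m⁴
At the buckling limit P_cr = P = 2.320×10^5 N
From P_cr = π²EI/(K·L)²:  L = (1/K)·√(π²EI/P_cr) = (1/0.5)·√(π²×6.81×10^10×1.275×10^-6/2.320×10^5)
L = 3.84 m

L_max ≈ 3.84 m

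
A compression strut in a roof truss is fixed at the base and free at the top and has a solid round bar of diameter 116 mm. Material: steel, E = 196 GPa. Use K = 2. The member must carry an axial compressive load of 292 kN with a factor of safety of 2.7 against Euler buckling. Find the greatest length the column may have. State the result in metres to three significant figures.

L_max ≈ 2.33 m

I = πd⁴/64 = π×116⁴/64 = 8.888×10^6 mm⁴
I = 8.888×10^-6 m⁴
Required critical load P_cr = n·P = 2.7 × 292 = 788.4 kN = 7.884×10^5 N
From P_cr = π²EI/(K·L)²:  L = (1/K)·√(π²EI/P_cr) = (1/2)·√(π²×1.96×10^11×8.888×10^-6/7.884×10^5)
L = 2.33 m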